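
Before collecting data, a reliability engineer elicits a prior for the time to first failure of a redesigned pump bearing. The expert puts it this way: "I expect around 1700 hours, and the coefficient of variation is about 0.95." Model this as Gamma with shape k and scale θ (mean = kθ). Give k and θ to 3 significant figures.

For Gamma(k, scale θ): mean = kθ, variance = kθ², so CV = 1/√k.
CV = 0.95, hence k = 1/CV² = 1.11.
Then θ = mean/k = 1700/1.11 = 1530.

k ≈ 1.11, θ ≈ 1530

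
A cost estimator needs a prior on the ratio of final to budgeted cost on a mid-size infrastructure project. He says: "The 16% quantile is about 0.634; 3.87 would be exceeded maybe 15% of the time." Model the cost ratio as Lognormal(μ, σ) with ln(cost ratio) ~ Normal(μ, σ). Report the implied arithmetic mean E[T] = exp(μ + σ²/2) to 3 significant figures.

E[T] ≈ 2.29

If T ~ Lognormal(μ,σ) then ln T ~ Normal(μ,σ), so the p-quantile of ln T is μ + z_p·σ.
ln(0.634) = -0.4557 and ln(3.87) = 1.353; z_{0.16} = -0.9945, z_{0.85} = 1.036.
σ = (1.353 − -0.4557)/(1.036 − (-0.9945)) = 0.891.
μ = -0.4557 − (-0.9945)·0.891 = 0.430.
E[T] = exp(μ + σ²/2) = exp(0.430 + 0.3967) = 2.29.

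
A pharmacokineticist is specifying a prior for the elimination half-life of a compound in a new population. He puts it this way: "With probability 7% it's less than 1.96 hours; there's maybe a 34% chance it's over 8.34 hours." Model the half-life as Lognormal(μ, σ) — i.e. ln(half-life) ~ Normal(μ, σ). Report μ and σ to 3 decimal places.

μ ≈ 1.805, σ ≈ 0.767

If T ~ Lognormal(μ,σ) then ln T ~ Normal(μ,σ), so the p-quantile of ln T is μ + z_p·σ.
ln(1.96) = 0.6729 and ln(8.34) = 2.121; z_{0.07} = -1.476, z_{0.66} = 0.4125.
σ = (2.121 − 0.6729)/(0.4125 − (-1.476)) = 0.767.
μ = 0.6729 − (-1.476)·0.767 = 1.805.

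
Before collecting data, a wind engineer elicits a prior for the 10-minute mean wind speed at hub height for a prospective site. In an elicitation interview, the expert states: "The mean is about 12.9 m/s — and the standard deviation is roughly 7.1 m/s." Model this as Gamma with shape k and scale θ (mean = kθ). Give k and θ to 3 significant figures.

For Gamma(k, scale θ): mean = kθ, variance = kθ², so CV = 1/√k.
CV = SD/mean = 7.1/12.9 = 0.5504, hence k = 1/CV² = 3.3.
Then θ = mean/k = 12.9/3.3 = 3.91.

k ≈ 3.3, θ ≈ 3.91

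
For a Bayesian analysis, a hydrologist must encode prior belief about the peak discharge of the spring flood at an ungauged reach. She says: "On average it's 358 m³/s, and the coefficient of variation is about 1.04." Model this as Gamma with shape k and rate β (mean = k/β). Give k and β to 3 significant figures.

k ≈ 0.925, β ≈ 0.00258

For Gamma(k, rate β): mean = k/β, variance = k/β², so CV = 1/√k.
CV = 1.04, hence k = 1/CV² = 0.925.
Then β = k/mean = 0.925/358 = 0.00258.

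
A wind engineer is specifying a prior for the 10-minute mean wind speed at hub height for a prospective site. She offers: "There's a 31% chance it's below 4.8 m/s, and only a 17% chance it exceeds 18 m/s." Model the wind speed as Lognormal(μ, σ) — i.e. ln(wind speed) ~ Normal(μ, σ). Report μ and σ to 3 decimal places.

μ ≈ 2.021, σ ≈ 0.912

If T ~ Lognormal(μ,σ) then ln T ~ Normal(μ,σ), so the p-quantile of ln T is μ + z_p·σ.
ln(4.8) = 1.569 and ln(18) = 2.89; z_{0.31} = -0.4959, z_{0.83} = 0.9542.
σ = (2.89 − 1.569)/(0.9542 − (-0.4959)) = 0.912.
μ = 1.569 − (-0.4959)·0.912 = 2.021.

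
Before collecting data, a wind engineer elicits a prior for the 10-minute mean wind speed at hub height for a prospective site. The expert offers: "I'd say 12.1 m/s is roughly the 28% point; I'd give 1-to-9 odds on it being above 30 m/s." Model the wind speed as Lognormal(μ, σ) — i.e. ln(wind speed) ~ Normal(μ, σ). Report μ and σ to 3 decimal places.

If T ~ Lognormal(μ,σ) then ln T ~ Normal(μ,σ), so the p-quantile of ln T is μ + z_p·σ.
ln(12.1) = 2.493 and ln(30) = 3.401; z_{0.28} = -0.5828, z_{0.9} = 1.282.
σ = (3.401 − 2.493)/(1.282 − (-0.5828)) = 0.487.
μ = 2.493 − (-0.5828)·0.487 = 2.777.

μ ≈ 2.777, σ ≈ 0.487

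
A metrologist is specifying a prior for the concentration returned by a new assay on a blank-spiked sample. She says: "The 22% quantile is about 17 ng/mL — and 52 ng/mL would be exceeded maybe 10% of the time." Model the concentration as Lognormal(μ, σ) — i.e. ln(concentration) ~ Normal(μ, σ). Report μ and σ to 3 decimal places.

If T ~ Lognormal(μ,σ) then ln T ~ Normal(μ,σ), so the p-quantile of ln T is μ + z_p·σ.
ln(17) = 2.833 and ln(52) = 3.951; z_{0.22} = -0.7722, z_{0.9} = 1.282.
σ = (3.951 − 2.833)/(1.282 − (-0.7722)) = 0.544.
μ = 2.833 − (-0.7722)·0.544 = 3.254.

μ ≈ 3.254, σ ≈ 0.544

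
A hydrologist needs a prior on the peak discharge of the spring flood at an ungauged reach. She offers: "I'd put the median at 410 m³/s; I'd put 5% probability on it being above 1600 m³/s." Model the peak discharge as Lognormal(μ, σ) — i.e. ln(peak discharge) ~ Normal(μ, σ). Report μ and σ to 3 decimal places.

μ ≈ 6.016, σ ≈ 0.828

If T ~ Lognormal(μ,σ) then ln T ~ Normal(μ,σ), so the p-quantile of ln T is μ + z_p·σ.
ln(410) = 6.016 and ln(1600) = 7.378; z_{0.5} = 0, z_{0.95} = 1.645.
σ = (7.378 − 6.016)/(1.645 − (0)) = 0.828.
μ = 6.016 − (0)·0.828 = 6.016.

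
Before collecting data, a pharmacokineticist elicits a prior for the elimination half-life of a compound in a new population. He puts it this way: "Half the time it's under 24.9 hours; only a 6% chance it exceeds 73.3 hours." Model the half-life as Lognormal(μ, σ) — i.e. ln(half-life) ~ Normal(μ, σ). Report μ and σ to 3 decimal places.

μ ≈ 3.215, σ ≈ 0.694

If T ~ Lognormal(μ,σ) then ln T ~ Normal(μ,σ), so the p-quantile of ln T is μ + z_p·σ.
ln(24.9) = 3.215 and ln(73.3) = 4.295; z_{0.5} = 0, z_{0.94} = 1.555.
σ = (4.295 − 3.215)/(1.555 − (0)) = 0.694.
μ = 3.215 − (0)·0.694 = 3.215.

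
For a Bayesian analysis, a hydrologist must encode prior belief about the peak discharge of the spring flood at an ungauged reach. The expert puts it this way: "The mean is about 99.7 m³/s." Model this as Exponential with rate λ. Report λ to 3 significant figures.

Exponential mean = 1/λ, so λ = 1/99.7 = 0.01.

λ ≈ 0.01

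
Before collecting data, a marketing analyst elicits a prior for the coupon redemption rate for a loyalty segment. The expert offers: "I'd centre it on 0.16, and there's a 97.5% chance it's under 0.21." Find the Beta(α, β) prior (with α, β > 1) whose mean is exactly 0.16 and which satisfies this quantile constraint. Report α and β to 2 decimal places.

α ≈ 36.76, β ≈ 192.97

With mean 0.16 fixed, write α = 0.16s, β = 0.84s where s = α+β.
Need P(θ < 0.21) = 0.975 under Beta(0.16s, 0.84s). Normal approximation: (q−m)/√(m(1−m)/s) ≈ z_{0.975} = 1.96, so s ≈ 0.16·0.84·(1.96)²/(0.21−0.16)² = 206.5.
At s = 206.5: P(θ<0.21) ≈ 0.969. Adjusting to match 0.975 gives s ≈ 229.73.
So α = 0.16·229.73 ≈ 36.76, β = 0.84·229.73 ≈ 192.97.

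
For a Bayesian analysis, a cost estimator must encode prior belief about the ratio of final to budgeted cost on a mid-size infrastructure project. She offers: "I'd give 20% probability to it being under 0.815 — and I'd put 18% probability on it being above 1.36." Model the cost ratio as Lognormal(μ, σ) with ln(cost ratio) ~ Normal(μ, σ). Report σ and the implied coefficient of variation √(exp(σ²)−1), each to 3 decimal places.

σ ≈ 0.291, CV ≈ 0.298

If T ~ Lognormal(μ,σ) then ln T ~ Normal(μ,σ), so the p-quantile of ln T is μ + z_p·σ.
ln(0.815) = -0.2046 and ln(1.36) = 0.3075; z_{0.2} = -0.8416, z_{0.82} = 0.9154.
σ = (0.3075 − -0.2046)/(0.9154 − (-0.8416)) = 0.291.
μ = -0.2046 − (-0.8416)·0.291 = 0.041.
CV = √(exp(σ²)−1) = √(exp(0.0849)−1) = 0.298.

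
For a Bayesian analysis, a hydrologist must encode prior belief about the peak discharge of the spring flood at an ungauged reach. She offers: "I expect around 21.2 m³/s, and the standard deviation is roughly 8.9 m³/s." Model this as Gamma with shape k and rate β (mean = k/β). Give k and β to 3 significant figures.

For Gamma(k, rate β): mean = k/β, variance = k/β², so CV = 1/√k.
CV = SD/mean = 8.9/21.2 = 0.4198, hence k = 1/CV² = 5.67.
Then β = k/mean = 5.67/21.2 = 0.268.

k ≈ 5.67, β ≈ 0.268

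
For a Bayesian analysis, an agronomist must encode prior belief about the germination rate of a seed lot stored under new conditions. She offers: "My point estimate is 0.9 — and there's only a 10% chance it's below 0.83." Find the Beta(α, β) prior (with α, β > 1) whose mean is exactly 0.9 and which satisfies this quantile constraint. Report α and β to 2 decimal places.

α ≈ 29.55, β ≈ 3.28

With mean 0.9 fixed, write α = 0.9s, β = 0.1s where s = α+β.
Need P(θ < 0.83) = 0.1 under Beta(0.9s, 0.1s). Normal approximation: (q−m)/√(m(1−m)/s) ≈ z_{0.1} = -1.28, so s ≈ 0.9·0.1·(-1.28)²/(0.83−0.9)² = 30.2.
At s = 30.2: P(θ<0.83) ≈ 0.107. Adjusting to match 0.1 gives s ≈ 32.84.
So α = 0.9·32.84 ≈ 29.55, β = 0.1·32.84 ≈ 3.28.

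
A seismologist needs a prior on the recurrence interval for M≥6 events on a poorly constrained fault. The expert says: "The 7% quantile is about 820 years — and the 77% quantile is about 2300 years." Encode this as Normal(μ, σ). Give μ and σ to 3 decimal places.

μ = 1806.243, σ = 668.281

For Normal(μ,σ), the p-quantile is μ + z_p·σ. Here z_{0.07} = -1.476, z_{0.77} = 0.7388.
So 820 = μ − 1.476σ and 2300 = μ + 0.7388σ.
Subtracting: σ = (2300 − 820)/(0.7388 − (-1.476)) = 668.281.
Then μ = 820 − (-1.476)·668.281 = 1806.243.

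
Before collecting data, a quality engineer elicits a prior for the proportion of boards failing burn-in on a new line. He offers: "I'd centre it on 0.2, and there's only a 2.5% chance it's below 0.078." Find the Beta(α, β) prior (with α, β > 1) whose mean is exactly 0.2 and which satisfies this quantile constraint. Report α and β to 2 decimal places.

With mean 0.2 fixed, write α = 0.2s, β = 0.8s where s = α+β.
Need P(θ < 0.078) = 0.025 under Beta(0.2s, 0.8s). Normal approximation: (q−m)/√(m(1−m)/s) ≈ z_{0.025} = -1.96, so s ≈ 0.2·0.8·(-1.96)²/(0.078−0.2)² = 41.3.
At s = 41.3: P(θ<0.078) ≈ 0.008. Adjusting to match 0.025 gives s ≈ 28.78.
So α = 0.2·28.78 ≈ 5.76, β = 0.8·28.78 ≈ 23.02.

α ≈ 5.76, β ≈ 23.02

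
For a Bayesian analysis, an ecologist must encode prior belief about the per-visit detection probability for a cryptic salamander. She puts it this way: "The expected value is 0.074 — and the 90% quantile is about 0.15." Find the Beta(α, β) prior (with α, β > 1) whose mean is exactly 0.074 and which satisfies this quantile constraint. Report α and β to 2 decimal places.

α ≈ 1.57, β ≈ 19.59

With mean 0.074 fixed, write α = 0.074s, β = 0.926s where s = α+β.
Need P(θ < 0.15) = 0.9 under Beta(0.074s, 0.926s). Normal approximation: (q−m)/√(m(1−m)/s) ≈ z_{0.9} = 1.28, so s ≈ 0.074·0.926·(1.28)²/(0.15−0.074)² = 19.5.
At s = 19.5: P(θ<0.15) ≈ 0.894. Adjusting to match 0.9 gives s ≈ 21.15.
So α = 0.074·21.15 ≈ 1.57, β = 0.926·21.15 ≈ 19.59.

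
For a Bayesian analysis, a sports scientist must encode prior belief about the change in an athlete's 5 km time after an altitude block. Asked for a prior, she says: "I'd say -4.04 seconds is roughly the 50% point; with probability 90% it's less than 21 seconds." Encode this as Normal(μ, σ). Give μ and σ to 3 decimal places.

μ = -4.040, σ = 19.539

For Normal(μ,σ), the p-quantile is μ + z_p·σ. Here z_{0.5} = 0, z_{0.9} = 1.282.
So -4.04 = μ + 0σ and 21 = μ + 1.282σ.
Subtracting: σ = (21 − -4.04)/(1.282 − (0)) = 19.539.
Then μ = -4.04 − (0)·19.539 = -4.040.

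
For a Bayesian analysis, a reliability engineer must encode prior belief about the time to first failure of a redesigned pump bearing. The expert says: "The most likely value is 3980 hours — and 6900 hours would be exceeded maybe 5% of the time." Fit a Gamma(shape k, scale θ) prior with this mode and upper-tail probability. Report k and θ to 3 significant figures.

Gamma(k,θ) with k>1 has mode (k−1)θ, so θ = 3980/(k−1).
Need P(X < 6900) = 0.95 with θ tied to k this way. Start at k = 2, θ = 3980: P(X<6900) ≈ 0.517.
Too low — raise k to concentrate. Iterating converges to k ≈ 10.2.
Then θ = 3980/(10.2−1) ≈ 432.

k ≈ 10.2, θ ≈ 432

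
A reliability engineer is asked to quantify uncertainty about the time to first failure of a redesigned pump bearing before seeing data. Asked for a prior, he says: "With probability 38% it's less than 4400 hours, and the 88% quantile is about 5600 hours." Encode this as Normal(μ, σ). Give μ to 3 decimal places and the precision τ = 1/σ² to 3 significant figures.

The p-quantile of Normal(μ,σ) is μ + z_p·σ, with z_{0.38} = -0.3055 and z_{0.88} = 1.175.
Eliminate σ: μ = (z₂·x₁ − z₁·x₂)/(z₂ − z₁) = (1.175·4400 − (-0.3055)·5600)/1.48 = 4647.609.
Then σ = (x₂ − x₁)/(z₂ − z₁) = (5600 − 4400)/1.48 = 810.555.
Precision τ = 1/σ² = 1/810.6² = 1.52e-06.

μ = 4647.609, τ = 1.52e-06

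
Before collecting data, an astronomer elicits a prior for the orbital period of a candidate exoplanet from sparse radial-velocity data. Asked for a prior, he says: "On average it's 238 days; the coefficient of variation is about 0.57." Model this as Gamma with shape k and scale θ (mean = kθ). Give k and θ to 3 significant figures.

For Gamma(k, scale θ): mean = kθ, variance = kθ², so CV = 1/√k.
CV = 0.57, hence k = 1/CV² = 3.08.
Then θ = mean/k = 238/3.08 = 77.3.

k ≈ 3.08, θ ≈ 77.3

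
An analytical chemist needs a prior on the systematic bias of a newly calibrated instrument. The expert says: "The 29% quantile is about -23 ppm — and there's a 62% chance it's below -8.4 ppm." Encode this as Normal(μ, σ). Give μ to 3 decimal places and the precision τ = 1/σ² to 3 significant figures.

μ = -13.593, τ = 0.00346

For Normal(μ,σ), the p-quantile is μ + z_p·σ. Here z_{0.29} = -0.5534, z_{0.62} = 0.3055.
So -23 = μ − 0.5534σ and -8.4 = μ + 0.3055σ.
Subtracting: σ = (-8.4 − -23)/(0.3055 − (-0.5534)) = 16.999.
Then μ = -23 − (-0.5534)·16.999 = -13.593.
Precision τ = 1/σ² = 1/17² = 0.00346.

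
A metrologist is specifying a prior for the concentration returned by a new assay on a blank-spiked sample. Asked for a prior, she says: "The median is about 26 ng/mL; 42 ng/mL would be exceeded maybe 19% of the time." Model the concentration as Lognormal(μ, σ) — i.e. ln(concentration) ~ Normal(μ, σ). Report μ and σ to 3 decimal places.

If T ~ Lognormal(μ,σ) then ln T ~ Normal(μ,σ), so the p-quantile of ln T is μ + z_p·σ.
ln(26) = 3.258 and ln(42) = 3.738; z_{0.5} = 0, z_{0.81} = 0.8779.
σ = (3.738 − 3.258)/(0.8779 − (0)) = 0.546.
μ = 3.258 − (0)·0.546 = 3.258.

μ ≈ 3.258, σ ≈ 0.546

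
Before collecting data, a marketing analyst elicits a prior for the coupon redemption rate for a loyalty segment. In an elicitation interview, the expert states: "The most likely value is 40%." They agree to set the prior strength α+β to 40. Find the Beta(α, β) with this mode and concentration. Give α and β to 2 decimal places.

α = 16.20, β = 23.80

For α,β > 1 the Beta mode is (α−1)/(α+β−2). With α+β = 40, the mode is (α−1)/38.
Set (α−1)/38 = 0.4 → α = 1 + 0.4·38 = 16.20.
β = 40 − α = 23.80.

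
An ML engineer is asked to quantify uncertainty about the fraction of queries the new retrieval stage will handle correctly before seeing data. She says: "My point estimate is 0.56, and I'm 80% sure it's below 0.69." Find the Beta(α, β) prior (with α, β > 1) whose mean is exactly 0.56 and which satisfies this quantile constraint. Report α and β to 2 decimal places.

With mean 0.56 fixed, write α = 0.56s, β = 0.44s where s = α+β.
Need P(θ < 0.69) = 0.8 under Beta(0.56s, 0.44s). Normal approximation: (q−m)/√(m(1−m)/s) ≈ z_{0.8} = 0.842, so s ≈ 0.56·0.44·(0.842)²/(0.69−0.56)² = 10.3.
At s = 10.3: P(θ<0.69) ≈ 0.797. Adjusting to match 0.8 gives s ≈ 10.58.
So α = 0.56·10.58 ≈ 5.93, β = 0.44·10.58 ≈ 4.66.

α ≈ 5.93, β ≈ 4.66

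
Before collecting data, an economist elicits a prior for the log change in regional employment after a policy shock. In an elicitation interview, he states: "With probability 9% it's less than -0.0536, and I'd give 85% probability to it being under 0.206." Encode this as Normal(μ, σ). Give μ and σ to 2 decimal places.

μ = 0.09, σ = 0.11

For Normal(μ,σ), the p-quantile is μ + z_p·σ. Here z_{0.09} = -1.341, z_{0.85} = 1.036.
So -0.0536 = μ − 1.341σ and 0.206 = μ + 1.036σ.
Subtracting: σ = (0.206 − -0.0536)/(1.036 − (-1.341)) = 0.11.
Then μ = -0.0536 − (-1.341)·0.11 = 0.09.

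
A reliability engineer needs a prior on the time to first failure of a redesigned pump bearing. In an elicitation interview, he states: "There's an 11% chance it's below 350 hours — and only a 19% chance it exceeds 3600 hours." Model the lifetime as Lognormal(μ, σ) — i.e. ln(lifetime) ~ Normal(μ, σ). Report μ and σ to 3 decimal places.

If T ~ Lognormal(μ,σ) then ln T ~ Normal(μ,σ), so the p-quantile of ln T is μ + z_p·σ.
ln(350) = 5.858 and ln(3600) = 8.189; z_{0.11} = -1.227, z_{0.81} = 0.8779.
σ = (8.189 − 5.858)/(0.8779 − (-1.227)) = 1.108.
μ = 5.858 − (-1.227)·1.108 = 7.216.

μ ≈ 7.216, σ ≈ 1.108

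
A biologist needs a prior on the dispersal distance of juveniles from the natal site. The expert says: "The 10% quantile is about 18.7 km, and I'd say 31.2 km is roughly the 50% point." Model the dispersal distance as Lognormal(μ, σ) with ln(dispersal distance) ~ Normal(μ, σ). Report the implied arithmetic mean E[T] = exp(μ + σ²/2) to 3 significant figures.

E[T] ≈ 33.8 km

If T ~ Lognormal(μ,σ) then ln T ~ Normal(μ,σ), so the p-quantile of ln T is μ + z_p·σ.
ln(18.7) = 2.929 and ln(31.2) = 3.44; z_{0.1} = -1.282, z_{0.5} = 0.
σ = (3.44 − 2.929)/(0 − (-1.282)) = 0.399.
μ = 2.929 − (-1.282)·0.399 = 3.440.
E[T] = exp(μ + σ²/2) = exp(3.440 + 0.0798) = 33.8 km.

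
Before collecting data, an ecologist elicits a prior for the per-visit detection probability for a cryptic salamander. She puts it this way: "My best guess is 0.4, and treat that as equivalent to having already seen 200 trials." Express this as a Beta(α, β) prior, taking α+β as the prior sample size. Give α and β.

Under the effective-sample-size interpretation, Beta(α, β) has prior mean α/(α+β) and prior sample size α+β.
So α+β = 200 and α/(α+β) = 0.4, giving α = 0.4·200 = 80 and β = 200 − 80 = 120.

α = 80, β = 120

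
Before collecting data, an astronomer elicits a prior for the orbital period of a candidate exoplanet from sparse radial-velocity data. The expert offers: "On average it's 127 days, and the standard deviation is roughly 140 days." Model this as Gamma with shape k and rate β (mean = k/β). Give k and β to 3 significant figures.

k ≈ 0.823, β ≈ 0.00648

For Gamma(k, rate β): mean = k/β, variance = k/β², so CV = 1/√k.
CV = SD/mean = 140/127 = 1.102, hence k = 1/CV² = 0.823.
Then β = k/mean = 0.823/127 = 0.00648.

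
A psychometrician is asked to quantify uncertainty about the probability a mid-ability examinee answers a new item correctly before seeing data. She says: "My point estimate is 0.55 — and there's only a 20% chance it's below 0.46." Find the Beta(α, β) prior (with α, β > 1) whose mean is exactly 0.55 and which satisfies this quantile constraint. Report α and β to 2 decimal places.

α ≈ 11.86, β ≈ 9.70

With mean 0.55 fixed, write α = 0.55s, β = 0.45s where s = α+β.
Need P(θ < 0.46) = 0.2 under Beta(0.55s, 0.45s). Normal approximation: (q−m)/√(m(1−m)/s) ≈ z_{0.2} = -0.842, so s ≈ 0.55·0.45·(-0.842)²/(0.46−0.55)² = 21.6.
At s = 21.6: P(θ<0.46) ≈ 0.200. Adjusting to match 0.2 gives s ≈ 21.56.
So α = 0.55·21.56 ≈ 11.86, β = 0.45·21.56 ≈ 9.70.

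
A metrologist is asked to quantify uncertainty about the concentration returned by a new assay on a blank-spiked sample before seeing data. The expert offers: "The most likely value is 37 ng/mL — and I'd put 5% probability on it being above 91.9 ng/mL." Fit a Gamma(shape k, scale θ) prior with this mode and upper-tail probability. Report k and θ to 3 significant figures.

k ≈ 4.28, θ ≈ 11.3

Gamma(k,θ) with k>1 has mode (k−1)θ, so θ = 37/(k−1).
Need P(X < 91.9) = 0.95 with θ tied to k this way. Start at k = 2, θ = 37: P(X<91.9) ≈ 0.709.
Too low — raise k to concentrate. Iterating converges to k ≈ 4.28.
Then θ = 37/(4.28−1) ≈ 11.3.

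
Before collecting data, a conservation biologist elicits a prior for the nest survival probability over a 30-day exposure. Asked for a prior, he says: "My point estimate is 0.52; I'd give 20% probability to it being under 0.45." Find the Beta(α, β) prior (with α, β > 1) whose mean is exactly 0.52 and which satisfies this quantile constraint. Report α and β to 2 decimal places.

α ≈ 18.78, β ≈ 17.33

With mean 0.52 fixed, write α = 0.52s, β = 0.48s where s = α+β.
Need P(θ < 0.45) = 0.2 under Beta(0.52s, 0.48s). Normal approximation: (q−m)/√(m(1−m)/s) ≈ z_{0.2} = -0.842, so s ≈ 0.52·0.48·(-0.842)²/(0.45−0.52)² = 36.1.
At s = 36.1: P(θ<0.45) ≈ 0.200. Adjusting to match 0.2 gives s ≈ 36.11.
So α = 0.52·36.11 ≈ 18.78, β = 0.48·36.11 ≈ 17.33.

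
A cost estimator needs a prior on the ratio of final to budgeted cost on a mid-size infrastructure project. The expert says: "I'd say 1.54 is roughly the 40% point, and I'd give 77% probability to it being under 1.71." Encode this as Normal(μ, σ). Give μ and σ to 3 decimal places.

For Normal(μ,σ), the p-quantile is μ + z_p·σ. Here z_{0.4} = -0.2533, z_{0.77} = 0.7388.
So 1.54 = μ − 0.2533σ and 1.71 = μ + 0.7388σ.
Subtracting: σ = (1.71 − 1.54)/(0.7388 − (-0.2533)) = 0.171.
Then μ = 1.54 − (-0.2533)·0.171 = 1.583.

μ = 1.583, σ = 0.171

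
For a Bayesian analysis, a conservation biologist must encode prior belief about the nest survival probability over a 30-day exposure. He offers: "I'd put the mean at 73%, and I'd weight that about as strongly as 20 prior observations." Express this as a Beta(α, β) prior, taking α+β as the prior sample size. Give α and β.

α = 14.6, β = 5.4

Under the effective-sample-size interpretation, Beta(α, β) has prior mean α/(α+β) and prior sample size α+β.
So α+β = 20 and α/(α+β) = 0.73, giving α = 0.73·20 = 14.6 and β = 20 − 14.6 = 5.4.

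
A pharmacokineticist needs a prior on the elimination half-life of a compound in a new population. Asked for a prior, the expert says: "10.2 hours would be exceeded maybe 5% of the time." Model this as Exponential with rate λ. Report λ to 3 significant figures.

P(T > 10.2) = e^(−λ·10.2) = 0.05, so λ = −ln(0.05)/10.2 = 0.294.

λ ≈ 0.294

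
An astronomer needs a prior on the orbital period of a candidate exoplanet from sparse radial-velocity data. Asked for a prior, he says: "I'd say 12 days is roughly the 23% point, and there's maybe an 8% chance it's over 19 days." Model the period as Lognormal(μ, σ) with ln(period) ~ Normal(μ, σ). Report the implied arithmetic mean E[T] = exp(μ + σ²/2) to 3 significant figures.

If T ~ Lognormal(μ,σ) then ln T ~ Normal(μ,σ), so the p-quantile of ln T is μ + z_p·σ.
ln(12) = 2.485 and ln(19) = 2.944; z_{0.23} = -0.7388, z_{0.92} = 1.405.
σ = (2.944 − 2.485)/(1.405 − (-0.7388)) = 0.214.
μ = 2.485 − (-0.7388)·0.214 = 2.643.
E[T] = exp(μ + σ²/2) = exp(2.643 + 0.0230) = 14.4 days.

E[T] ≈ 14.4 days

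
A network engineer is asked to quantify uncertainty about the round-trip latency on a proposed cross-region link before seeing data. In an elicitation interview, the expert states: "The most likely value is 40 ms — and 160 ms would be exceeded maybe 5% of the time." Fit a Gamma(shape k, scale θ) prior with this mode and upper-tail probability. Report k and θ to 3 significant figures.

Gamma(k,θ) with k>1 has mode (k−1)θ, so θ = 40/(k−1).
Need P(X < 160) = 0.95 with θ tied to k this way. Start at k = 2, θ = 40: P(X<160) ≈ 0.908.
Too low — raise k to concentrate. Iterating converges to k ≈ 2.31.
Then θ = 40/(2.31−1) ≈ 30.5.

k ≈ 2.31, θ ≈ 30.5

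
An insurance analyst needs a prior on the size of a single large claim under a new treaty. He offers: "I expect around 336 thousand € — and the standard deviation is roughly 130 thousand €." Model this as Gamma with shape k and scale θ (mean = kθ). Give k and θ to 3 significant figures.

k ≈ 6.68, θ ≈ 50.3

For Gamma(k, scale θ): mean = kθ, variance = kθ², so CV = 1/√k.
CV = SD/mean = 130/336 = 0.3869, hence k = 1/CV² = 6.68.
Then θ = mean/k = 336/6.68 = 50.3.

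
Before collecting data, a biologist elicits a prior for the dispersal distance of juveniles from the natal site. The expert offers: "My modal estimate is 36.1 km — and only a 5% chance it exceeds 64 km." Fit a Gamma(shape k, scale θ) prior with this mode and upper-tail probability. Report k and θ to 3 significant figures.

Gamma(k,θ) with k>1 has mode (k−1)θ, so θ = 36.1/(k−1).
Need P(X < 64) = 0.95 with θ tied to k this way. Start at k = 2, θ = 36.1: P(X<64) ≈ 0.529.
Too low — raise k to concentrate. Iterating converges to k ≈ 9.5.
Then θ = 36.1/(9.5−1) ≈ 4.24.

k ≈ 9.5, θ ≈ 4.24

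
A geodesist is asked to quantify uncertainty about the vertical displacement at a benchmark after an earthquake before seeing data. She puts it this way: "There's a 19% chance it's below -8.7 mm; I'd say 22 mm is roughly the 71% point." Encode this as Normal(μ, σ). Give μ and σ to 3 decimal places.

μ = 10.130, σ = 21.449

For Normal(μ,σ), the p-quantile is μ + z_p·σ. Here z_{0.19} = -0.8779, z_{0.71} = 0.5534.
So -8.7 = μ − 0.8779σ and 22 = μ + 0.5534σ.
Subtracting: σ = (22 − -8.7)/(0.5534 − (-0.8779)) = 21.449.
Then μ = -8.7 − (-0.8779)·21.449 = 10.130.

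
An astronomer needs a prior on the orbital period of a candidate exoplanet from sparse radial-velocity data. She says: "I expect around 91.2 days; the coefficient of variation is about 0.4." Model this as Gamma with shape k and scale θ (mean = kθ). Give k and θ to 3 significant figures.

k ≈ 6.25, θ ≈ 14.6

For Gamma(k, scale θ): mean = kθ, variance = kθ², so CV = 1/√k.
CV = 0.4, hence k = 1/CV² = 6.25.
Then θ = mean/k = 91.2/6.25 = 14.6.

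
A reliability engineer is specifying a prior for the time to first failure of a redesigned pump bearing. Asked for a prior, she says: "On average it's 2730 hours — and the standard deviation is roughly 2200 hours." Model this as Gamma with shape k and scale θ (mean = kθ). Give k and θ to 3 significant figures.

For Gamma(k, scale θ): mean = kθ, variance = kθ², so CV = 1/√k.
CV = SD/mean = 2200/2730 = 0.8059, hence k = 1/CV² = 1.54.
Then θ = mean/k = 2730/1.54 = 1770.

k ≈ 1.54, θ ≈ 1770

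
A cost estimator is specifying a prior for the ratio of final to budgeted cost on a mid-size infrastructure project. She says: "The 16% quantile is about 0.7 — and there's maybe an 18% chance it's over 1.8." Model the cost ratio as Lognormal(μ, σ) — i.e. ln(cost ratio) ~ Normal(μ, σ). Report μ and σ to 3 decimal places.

If T ~ Lognormal(μ,σ) then ln T ~ Normal(μ,σ), so the p-quantile of ln T is μ + z_p·σ.
ln(0.7) = -0.3567 and ln(1.8) = 0.5878; z_{0.16} = -0.9945, z_{0.82} = 0.9154.
σ = (0.5878 − -0.3567)/(0.9154 − (-0.9945)) = 0.495.
μ = -0.3567 − (-0.9945)·0.495 = 0.135.

μ ≈ 0.135, σ ≈ 0.495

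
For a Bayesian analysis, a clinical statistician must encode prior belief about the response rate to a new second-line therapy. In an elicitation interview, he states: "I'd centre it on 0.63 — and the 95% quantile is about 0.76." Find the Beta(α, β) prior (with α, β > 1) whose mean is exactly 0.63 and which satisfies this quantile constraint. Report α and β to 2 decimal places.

α ≈ 21.39, β ≈ 12.56

With mean 0.63 fixed, write α = 0.63s, β = 0.37s where s = α+β.
Need P(θ < 0.76) = 0.95 under Beta(0.63s, 0.37s). Normal approximation: (q−m)/√(m(1−m)/s) ≈ z_{0.95} = 1.64, so s ≈ 0.63·0.37·(1.64)²/(0.76−0.63)² = 37.3.
At s = 37.3: P(θ<0.76) ≈ 0.958. Adjusting to match 0.95 gives s ≈ 33.96.
So α = 0.63·33.96 ≈ 21.39, β = 0.37·33.96 ≈ 12.56.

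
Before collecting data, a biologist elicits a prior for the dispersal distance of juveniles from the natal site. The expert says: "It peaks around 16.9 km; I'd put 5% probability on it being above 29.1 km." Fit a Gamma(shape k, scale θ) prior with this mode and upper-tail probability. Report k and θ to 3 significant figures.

Gamma(k,θ) with k>1 has mode (k−1)θ, so θ = 16.9/(k−1).
Need P(X < 29.1) = 0.95 with θ tied to k this way. Start at k = 2, θ = 16.9: P(X<29.1) ≈ 0.514.
Too low — raise k to concentrate. Iterating converges to k ≈ 10.5.
Then θ = 16.9/(10.5−1) ≈ 1.79.

k ≈ 10.5, θ ≈ 1.79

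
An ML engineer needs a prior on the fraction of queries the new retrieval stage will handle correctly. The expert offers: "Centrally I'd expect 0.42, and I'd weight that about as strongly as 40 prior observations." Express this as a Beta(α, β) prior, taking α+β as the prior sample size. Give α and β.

α = 16.8, β = 23.2

Under the effective-sample-size interpretation, Beta(α, β) has prior mean α/(α+β) and prior sample size α+β.
So α+β = 40 and α/(α+β) = 0.42, giving α = 0.42·40 = 16.8 and β = 40 − 16.8 = 23.2.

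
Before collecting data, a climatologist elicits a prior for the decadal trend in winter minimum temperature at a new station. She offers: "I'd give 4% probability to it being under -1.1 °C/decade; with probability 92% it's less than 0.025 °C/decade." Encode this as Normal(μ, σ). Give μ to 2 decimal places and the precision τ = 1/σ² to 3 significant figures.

The p-quantile of Normal(μ,σ) is μ + z_p·σ, with z_{0.04} = -1.751 and z_{0.92} = 1.405.
Eliminate σ: μ = (z₂·x₁ − z₁·x₂)/(z₂ − z₁) = (1.405·-1.1 − (-1.751)·0.025)/3.156 = -0.48.
Then σ = (x₂ − x₁)/(z₂ − z₁) = (0.025 − -1.1)/3.156 = 0.36.
Precision τ = 1/σ² = 1/0.3565² = 7.87.

μ = -0.48, τ = 7.87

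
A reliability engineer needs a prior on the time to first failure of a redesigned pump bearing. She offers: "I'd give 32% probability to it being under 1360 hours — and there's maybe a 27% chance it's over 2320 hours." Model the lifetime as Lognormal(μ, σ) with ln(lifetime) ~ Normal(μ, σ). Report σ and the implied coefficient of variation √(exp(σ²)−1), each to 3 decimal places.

If T ~ Lognormal(μ,σ) then ln T ~ Normal(μ,σ), so the p-quantile of ln T is μ + z_p·σ.
ln(1360) = 7.215 and ln(2320) = 7.749; z_{0.32} = -0.4677, z_{0.73} = 0.6128.
σ = (7.749 − 7.215)/(0.6128 − (-0.4677)) = 0.494.
μ = 7.215 − (-0.4677)·0.494 = 7.446.
CV = √(exp(σ²)−1) = √(exp(0.2443)−1) = 0.526.

σ ≈ 0.494, CV ≈ 0.526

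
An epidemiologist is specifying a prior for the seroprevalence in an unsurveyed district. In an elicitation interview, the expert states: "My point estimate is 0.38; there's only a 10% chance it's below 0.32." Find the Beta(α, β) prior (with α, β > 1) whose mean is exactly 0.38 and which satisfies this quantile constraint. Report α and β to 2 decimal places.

α ≈ 40.03, β ≈ 65.31

With mean 0.38 fixed, write α = 0.38s, β = 0.62s where s = α+β.
Need P(θ < 0.32) = 0.1 under Beta(0.38s, 0.62s). Normal approximation: (q−m)/√(m(1−m)/s) ≈ z_{0.1} = -1.28, so s ≈ 0.38·0.62·(-1.28)²/(0.32−0.38)² = 107.5.
At s = 107.5: P(θ<0.32) ≈ 0.098. Adjusting to match 0.1 gives s ≈ 105.34.
So α = 0.38·105.34 ≈ 40.03, β = 0.62·105.34 ≈ 65.31.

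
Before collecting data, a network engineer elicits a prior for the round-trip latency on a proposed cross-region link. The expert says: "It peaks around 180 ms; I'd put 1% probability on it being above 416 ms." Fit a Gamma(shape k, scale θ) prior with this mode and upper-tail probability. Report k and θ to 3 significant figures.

k ≈ 7.8, θ ≈ 26.5

Gamma(k,θ) with k>1 has mode (k−1)θ, so θ = 180/(k−1).
Need P(X < 416) = 0.99 with θ tied to k this way. Start at k = 2, θ = 180: P(X<416) ≈ 0.672.
Too low — raise k to concentrate. Iterating converges to k ≈ 7.8.
Then θ = 180/(7.8−1) ≈ 26.5.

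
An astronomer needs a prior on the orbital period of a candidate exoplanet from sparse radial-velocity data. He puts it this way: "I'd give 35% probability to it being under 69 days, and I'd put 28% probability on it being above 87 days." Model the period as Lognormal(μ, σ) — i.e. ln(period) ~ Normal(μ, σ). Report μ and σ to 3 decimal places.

μ ≈ 4.326, σ ≈ 0.239

If T ~ Lognormal(μ,σ) then ln T ~ Normal(μ,σ), so the p-quantile of ln T is μ + z_p·σ.
ln(69) = 4.234 and ln(87) = 4.466; z_{0.35} = -0.3853, z_{0.72} = 0.5828.
σ = (4.466 − 4.234)/(0.5828 − (-0.3853)) = 0.239.
μ = 4.234 − (-0.3853)·0.239 = 4.326.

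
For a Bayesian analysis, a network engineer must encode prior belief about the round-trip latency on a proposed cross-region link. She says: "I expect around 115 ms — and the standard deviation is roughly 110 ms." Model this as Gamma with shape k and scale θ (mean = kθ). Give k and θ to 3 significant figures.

k ≈ 1.09, θ ≈ 105

For Gamma(k, scale θ): mean = kθ, variance = kθ², so CV = 1/√k.
CV = SD/mean = 110/115 = 0.9565, hence k = 1/CV² = 1.09.
Then θ = mean/k = 115/1.09 = 105.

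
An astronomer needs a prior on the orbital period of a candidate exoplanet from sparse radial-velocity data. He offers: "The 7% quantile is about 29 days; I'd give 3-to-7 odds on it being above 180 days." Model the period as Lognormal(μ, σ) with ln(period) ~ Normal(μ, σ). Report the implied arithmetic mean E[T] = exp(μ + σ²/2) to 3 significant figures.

E[T] ≈ 169 days

If T ~ Lognormal(μ,σ) then ln T ~ Normal(μ,σ), so the p-quantile of ln T is μ + z_p·σ.
ln(29) = 3.367 and ln(180) = 5.193; z_{0.07} = -1.476, z_{0.7} = 0.5244.
σ = (5.193 − 3.367)/(0.5244 − (-1.476)) = 0.913.
μ = 3.367 − (-1.476)·0.913 = 4.714.
E[T] = exp(μ + σ²/2) = exp(4.714 + 0.4165) = 169 days.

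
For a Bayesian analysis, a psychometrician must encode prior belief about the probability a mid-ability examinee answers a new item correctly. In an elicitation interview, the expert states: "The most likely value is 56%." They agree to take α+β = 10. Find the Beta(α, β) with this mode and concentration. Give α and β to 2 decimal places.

For α,β > 1 the Beta mode is (α−1)/(α+β−2). With α+β = 10, the mode is (α−1)/8.
Set (α−1)/8 = 0.56 → α = 1 + 0.56·8 = 5.48.
β = 10 − α = 4.52.

α = 5.48, β = 4.52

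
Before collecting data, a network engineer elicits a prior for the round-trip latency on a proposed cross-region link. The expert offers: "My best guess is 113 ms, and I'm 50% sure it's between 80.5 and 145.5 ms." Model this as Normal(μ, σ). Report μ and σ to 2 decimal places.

μ = 113.00, σ = 48.18

A symmetric 50% interval runs μ ± z·σ with z = 0.6745.
Half-width = 32.5, so σ = 32.5/0.6745 = 48.18.
μ is the stated best guess, 113.00.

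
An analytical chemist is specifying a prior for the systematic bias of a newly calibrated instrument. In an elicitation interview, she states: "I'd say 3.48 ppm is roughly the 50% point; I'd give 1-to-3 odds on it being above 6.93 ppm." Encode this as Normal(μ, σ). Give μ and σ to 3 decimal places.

μ = 3.480, σ = 5.115

The p-quantile of Normal(μ,σ) is μ + z_p·σ, with z_{0.5} = 0 and z_{0.75} = 0.6745.
Eliminate σ: μ = (z₂·x₁ − z₁·x₂)/(z₂ − z₁) = (0.6745·3.48 − (0)·6.93)/0.6745 = 3.480.
Then σ = (x₂ − x₁)/(z₂ − z₁) = (6.93 − 3.48)/0.6745 = 5.115.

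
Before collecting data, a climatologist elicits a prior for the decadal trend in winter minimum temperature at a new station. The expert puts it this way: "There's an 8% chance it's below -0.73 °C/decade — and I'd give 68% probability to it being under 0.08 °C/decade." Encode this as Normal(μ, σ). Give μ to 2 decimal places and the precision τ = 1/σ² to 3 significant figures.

μ = -0.12, τ = 5.35

The p-quantile of Normal(μ,σ) is μ + z_p·σ, with z_{0.08} = -1.405 and z_{0.68} = 0.4677.
Eliminate σ: μ = (z₂·x₁ − z₁·x₂)/(z₂ − z₁) = (0.4677·-0.73 − (-1.405)·0.08)/1.873 = -0.12.
Then σ = (x₂ − x₁)/(z₂ − z₁) = (0.08 − -0.73)/1.873 = 0.43.
Precision τ = 1/σ² = 1/0.4325² = 5.35.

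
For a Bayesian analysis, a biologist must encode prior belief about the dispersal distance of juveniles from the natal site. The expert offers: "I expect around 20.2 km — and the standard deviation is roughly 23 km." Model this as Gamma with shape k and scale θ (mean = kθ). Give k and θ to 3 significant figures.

For Gamma(k, scale θ): mean = kθ, variance = kθ², so CV = 1/√k.
CV = SD/mean = 23/20.2 = 1.139, hence k = 1/CV² = 0.771.
Then θ = mean/k = 20.2/0.771 = 26.2.

k ≈ 0.771, θ ≈ 26.2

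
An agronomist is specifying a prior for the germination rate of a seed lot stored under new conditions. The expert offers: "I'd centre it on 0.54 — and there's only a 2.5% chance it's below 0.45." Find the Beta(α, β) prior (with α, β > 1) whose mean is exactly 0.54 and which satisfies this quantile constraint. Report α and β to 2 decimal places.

With mean 0.54 fixed, write α = 0.54s, β = 0.46s where s = α+β.
Need P(θ < 0.45) = 0.025 under Beta(0.54s, 0.46s). Normal approximation: (q−m)/√(m(1−m)/s) ≈ z_{0.025} = -1.96, so s ≈ 0.54·0.46·(-1.96)²/(0.45−0.54)² = 117.8.
At s = 117.8: P(θ<0.45) ≈ 0.025. Adjusting to match 0.025 gives s ≈ 118.07.
So α = 0.54·118.07 ≈ 63.76, β = 0.46·118.07 ≈ 54.31.

α ≈ 63.76, β ≈ 54.31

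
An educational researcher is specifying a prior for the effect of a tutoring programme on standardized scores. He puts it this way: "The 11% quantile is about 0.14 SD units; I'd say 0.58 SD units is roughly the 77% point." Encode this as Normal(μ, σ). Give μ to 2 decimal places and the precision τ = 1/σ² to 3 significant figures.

μ = 0.41, τ = 20

For Normal(μ,σ), the p-quantile is μ + z_p·σ. Here z_{0.11} = -1.227, z_{0.77} = 0.7388.
So 0.14 = μ − 1.227σ and 0.58 = μ + 0.7388σ.
Subtracting: σ = (0.58 − 0.14)/(0.7388 − (-1.227)) = 0.22.
Then μ = 0.14 − (-1.227)·0.22 = 0.41.
Precision τ = 1/σ² = 1/0.2239² = 20.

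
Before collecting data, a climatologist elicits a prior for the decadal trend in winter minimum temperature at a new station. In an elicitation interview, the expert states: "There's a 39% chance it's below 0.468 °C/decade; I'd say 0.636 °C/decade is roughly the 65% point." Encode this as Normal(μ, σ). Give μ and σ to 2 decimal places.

The p-quantile of Normal(μ,σ) is μ + z_p·σ, with z_{0.39} = -0.2793 and z_{0.65} = 0.3853.
Eliminate σ: μ = (z₂·x₁ − z₁·x₂)/(z₂ − z₁) = (0.3853·0.468 − (-0.2793)·0.636)/0.6646 = 0.54.
Then σ = (x₂ − x₁)/(z₂ − z₁) = (0.636 − 0.468)/0.6646 = 0.25.

μ = 0.54, σ = 0.25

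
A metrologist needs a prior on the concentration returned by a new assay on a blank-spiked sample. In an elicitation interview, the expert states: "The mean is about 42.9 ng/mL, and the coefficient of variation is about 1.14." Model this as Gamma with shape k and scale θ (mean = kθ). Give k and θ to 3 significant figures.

For Gamma(k, scale θ): mean = kθ, variance = kθ², so CV = 1/√k.
CV = 1.14, hence k = 1/CV² = 0.769.
Then θ = mean/k = 42.9/0.769 = 55.8.

k ≈ 0.769, θ ≈ 55.8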